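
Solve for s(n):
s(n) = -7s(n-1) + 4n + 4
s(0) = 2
First-order linear with linear forcing.
Homogeneous solution: s_h(n) = A·(-7)^n.
Try particular s_p(n) = pn + q. Substituting:
  pn + q = -7(p(n-1) + q) + 4n + 4.
Matching the n-coefficient: p = -7p + 4 ⇒ p = \frac{1}{2}.
Matching constants: q = 7p - 7q + 4 ⇒ q = \frac{15}{16}.
General: s(n) = A·(-7)^n + \frac{n}{2} + \frac{15}{16}.
Apply s(0) = 2: A + \frac{15}{16} = 2 ⇒ A = \frac{17}{16}.
So s(n) = \frac{17 \left(-7\right)^{n}}{16} + \frac{n}{2} + \frac{15}{16}.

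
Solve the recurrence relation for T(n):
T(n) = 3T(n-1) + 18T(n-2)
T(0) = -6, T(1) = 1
Characteristic equation: x² - 3x - 18 = 0, which factors as (x - (-3))(x - (6)) = 0.
Roots r₁ = -3, r₂ = 6 (distinct).
General solution: T(n) = A·(-3)^n + B·(6)^n.
From T(0) = -6: A + B = -6.
From T(1) = 1: -3A + 6B = 1.
Solving: A = - \frac{37}{9}, B = - \frac{17}{9}.
So T(n) = - \frac{37 \left(-3\right)^{n}}{9} - \frac{17 \cdot 6^{n}}{9}.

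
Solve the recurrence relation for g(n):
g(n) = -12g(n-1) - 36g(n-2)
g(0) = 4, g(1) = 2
Characteristic equation: x² + 12x + 36 = 0, which is (x - (-6))².
Repeated root r = -6.
General solution: g(n) = (A + Bn)·(-6)^n.
From g(0) = 4: A = 4.
From g(1) = 2: (A + B)·(-6) = 2 ⇒ B = - \frac{13}{3}.
So g(n) = \left(4 - \frac{13 n}{3}\right) \cdot (-6)^n.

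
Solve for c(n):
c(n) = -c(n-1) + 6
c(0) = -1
First-order linear non-homogeneous.
Homogeneous solution: c_h(n) = A·(-1)^n.
Try constant particular solution c_p = K: K = -K + 6 ⇒ K = 3.
General: c(n) = A·(-1)^n + 3.
Apply c(0) = -1: A + 3 = -1 ⇒ A = -4.
So c(n) = 3 - 4 \left(-1\right)^{n}.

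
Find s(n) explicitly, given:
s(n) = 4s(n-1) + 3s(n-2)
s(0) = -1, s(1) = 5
Characteristic equation: x² - 4x - 3 = 0.
Discriminant Δ = (4)² + 4·(3) = 28.
Roots r₁,₂ = (4 ± √28)/2, so r₁ = 2 + \sqrt{7}, r₂ = 2 - \sqrt{7}.
General solution: s(n) = A·r₁^n + B·r₂^n.
From the initial conditions, A + B = -1 and r₁A + r₂B = 5.
Since r₁ - r₂ = √28: A = (5 - (-1)r₂)/√28 = - \frac{1}{2} + \frac{\sqrt{7}}{2}, and B = -1 - A = - \frac{\sqrt{7}}{2} - \frac{1}{2}.
So s(n) = \left(- \frac{1}{2} + \frac{\sqrt{7}}{2}\right)\left(2 + \sqrt{7}\right)^n + \left(- \frac{\sqrt{7}}{2} - \frac{1}{2}\right)\left(2 - \sqrt{7}\right)^n.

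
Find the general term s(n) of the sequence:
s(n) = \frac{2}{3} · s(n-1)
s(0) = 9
Pure geometric recurrence with ratio \frac{2}{3}.
By induction s(n) = s(0) · (\frac{2}{3})^n = 9 \left(\frac{2}{3}\right)^{n}.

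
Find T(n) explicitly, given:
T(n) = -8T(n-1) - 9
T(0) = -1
First-order linear non-homogeneous.
Homogeneous solution: T_h(n) = A·(-8)^n.
Try constant particular solution T_p = K: K = -8K - 9 ⇒ K = -1.
General: T(n) = A·(-8)^n - 1.
Apply T(0) = -1: A - 1 = -1 ⇒ A = 0.
So T(n) = -1.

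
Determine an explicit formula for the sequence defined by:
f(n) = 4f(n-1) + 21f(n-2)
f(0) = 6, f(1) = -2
Characteristic equation: x² - 4x - 21 = 0, which factors as (x - (-3))(x - (7)) = 0.
Roots r₁ = -3, r₂ = 7 (distinct).
General solution: f(n) = A·(-3)^n + B·(7)^n.
From f(0) = 6: A + B = 6.
From f(1) = -2: -3A + 7B = -2.
Solving: A = \frac{22}{5}, B = \frac{8}{5}.
So f(n) = \frac{22 \left(-3\right)^{n}}{5} + \frac{8 \cdot 7^{n}}{5}.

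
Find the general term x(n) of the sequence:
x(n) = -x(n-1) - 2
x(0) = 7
First-order linear non-homogeneous.
Homogeneous solution: x_h(n) = A·(-1)^n.
Try constant particular solution x_p = K: K = -K - 2 ⇒ K = -1.
General: x(n) = A·(-1)^n - 1.
Apply x(0) = 7: A - 1 = 7 ⇒ A = 8.
So x(n) = 8 \left(-1\right)^{n} - 1.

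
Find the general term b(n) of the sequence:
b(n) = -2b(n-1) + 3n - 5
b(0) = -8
First-order linear with linear forcing.
Homogeneous solution: b_h(n) = A·(-2)^n.
Try particular b_p(n) = pn + q. Substituting:
  pn + q = -2(p(n-1) + q) + 3n - 5.
Matching the n-coefficient: p = -2p + 3 ⇒ p = 1.
Matching constants: q = 2p - 2q - 5 ⇒ q = -1.
General: b(n) = A·(-2)^n + n - 1.
Apply b(0) = -8: A - 1 = -8 ⇒ A = -7.
So b(n) = - 7 \left(-2\right)^{n} + n - 1.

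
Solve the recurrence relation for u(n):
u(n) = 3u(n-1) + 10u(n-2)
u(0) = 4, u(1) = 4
Characteristic equation: x² - 3x - 10 = 0, which factors as (x - (-2))(x - (5)) = 0.
Roots r₁ = -2, r₂ = 5 (distinct).
General solution: u(n) = A·(-2)^n + B·(5)^n.
From u(0) = 4: A + B = 4.
From u(1) = 4: -2A + 5B = 4.
Solving: A = \frac{16}{7}, B = \frac{12}{7}.
So u(n) = \frac{16 \left(-2\right)^{n}}{7} + \frac{12 \cdot 5^{n}}{7}.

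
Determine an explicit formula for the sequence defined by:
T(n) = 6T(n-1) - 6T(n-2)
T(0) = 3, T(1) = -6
Characteristic equation: x² - 6x + 6 = 0.
Discriminant Δ = (6)² + 4·(-6) = 12.
Roots r₁,₂ = (6 ± √12)/2, so r₁ = \sqrt{3} + 3, r₂ = 3 - \sqrt{3}.
General solution: T(n) = A·r₁^n + B·r₂^n.
From the initial conditions, A + B = 3 and r₁A + r₂B = -6.
Since r₁ - r₂ = √12: A = (-6 - (3)r₂)/√12 = \frac{3}{2} - \frac{5 \sqrt{3}}{2}, and B = 3 - A = \frac{3}{2} + \frac{5 \sqrt{3}}{2}.
So T(n) = \left(\frac{3}{2} - \frac{5 \sqrt{3}}{2}\right)\left(\sqrt{3} + 3\right)^n + \left(\frac{3}{2} + \frac{5 \sqrt{3}}{2}\right)\left(3 - \sqrt{3}\right)^n.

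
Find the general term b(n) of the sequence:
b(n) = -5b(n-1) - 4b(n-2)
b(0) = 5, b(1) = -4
Characteristic equation: x² + 5x + 4 = 0, which factors as (x - (-4))(x - (-1)) = 0.
Roots r₁ = -4, r₂ = -1 (distinct).
General solution: b(n) = A·(-4)^n + B·(-1)^n.
From b(0) = 5: A + B = 5.
From b(1) = -4: -4A - B = -4.
Solving: A = - \frac{1}{3}, B = \frac{16}{3}.
So b(n) = \frac{16 \left(-1\right)^{n}}{3} - \frac{\left(-4\right)^{n}}{3}.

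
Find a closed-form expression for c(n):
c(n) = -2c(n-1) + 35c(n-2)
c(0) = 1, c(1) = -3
Characteristic equation: x² + 2x - 35 = 0, which factors as (x - (5))(x - (-7)) = 0.
Roots r₁ = 5, r₂ = -7 (distinct).
General solution: c(n) = A·(5)^n + B·(-7)^n.
From c(0) = 1: A + B = 1.
From c(1) = -3: 5A - 7B = -3.
Solving: A = \frac{1}{3}, B = \frac{2}{3}.
So c(n) = \frac{2 \left(-7\right)^{n}}{3} + \frac{5^{n}}{3}.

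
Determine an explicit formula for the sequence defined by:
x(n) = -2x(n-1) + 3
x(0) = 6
First-order linear non-homogeneous.
Homogeneous solution: x_h(n) = A·(-2)^n.
Try constant particular solution x_p = K: K = -2K + 3 ⇒ K = 1.
General: x(n) = A·(-2)^n + 1.
Apply x(0) = 6: A + 1 = 6 ⇒ A = 5.
So x(n) = 5 \left(-2\right)^{n} + 1.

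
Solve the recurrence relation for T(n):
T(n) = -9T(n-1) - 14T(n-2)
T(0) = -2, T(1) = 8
Characteristic equation: x² + 9x + 14 = 0, which factors as (x - (-2))(x - (-7)) = 0.
Roots r₁ = -2, r₂ = -7 (distinct).
General solution: T(n) = A·(-2)^n + B·(-7)^n.
From T(0) = -2: A + B = -2.
From T(1) = 8: -2A - 7B = 8.
Solving: A = - \frac{6}{5}, B = - \frac{4}{5}.
So T(n) = - \frac{6 \left(-2\right)^{n}}{5} - \frac{4 \left(-7\right)^{n}}{5}.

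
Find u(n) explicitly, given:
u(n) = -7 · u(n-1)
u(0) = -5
Pure geometric recurrence with ratio -7.
By induction u(n) = u(0) · (-7)^n = - 5 \left(-7\right)^{n}.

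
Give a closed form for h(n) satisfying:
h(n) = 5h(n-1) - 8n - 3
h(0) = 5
First-order linear with linear forcing.
Homogeneous solution: h_h(n) = A·(5)^n.
Try particular h_p(n) = pn + q. Substituting:
  pn + q = 5(p(n-1) + q) - 8n - 3.
Matching the n-coefficient: p = 5p - 8 ⇒ p = 2.
Matching constants: q = -5p + 5q - 3 ⇒ q = \frac{13}{4}.
General: h(n) = A·(5)^n + 2 n + \frac{13}{4}.
Apply h(0) = 5: A + \frac{13}{4} = 5 ⇒ A = \frac{7}{4}.
So h(n) = \frac{7 \cdot 5^{n}}{4} + 2 n + \frac{13}{4}.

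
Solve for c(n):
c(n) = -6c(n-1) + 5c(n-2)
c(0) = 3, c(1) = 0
Characteristic equation: x² + 6x - 5 = 0.
Discriminant Δ = (-6)² + 4·(5) = 56.
Roots r₁,₂ = (-6 ± √56)/2, so r₁ = -3 + \sqrt{14}, r₂ = - \sqrt{14} - 3.
General solution: c(n) = A·r₁^n + B·r₂^n.
From the initial conditions, A + B = 3 and r₁A + r₂B = 0.
Since r₁ - r₂ = √56: A = (0 - (3)r₂)/√56 = \frac{9 \sqrt{14}}{28} + \frac{3}{2}, and B = 3 - A = \frac{3}{2} - \frac{9 \sqrt{14}}{28}.
So c(n) = \left(\frac{9 \sqrt{14}}{28} + \frac{3}{2}\right)\left(-3 + \sqrt{14}\right)^n + \left(\frac{3}{2} - \frac{9 \sqrt{14}}{28}\right)\left(- \sqrt{14} - 3\right)^n.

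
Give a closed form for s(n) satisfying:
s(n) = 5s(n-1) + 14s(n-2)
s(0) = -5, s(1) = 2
Characteristic equation: x² - 5x - 14 = 0, which factors as (x - (-2))(x - (7)) = 0.
Roots r₁ = -2, r₂ = 7 (distinct).
General solution: s(n) = A·(-2)^n + B·(7)^n.
From s(0) = -5: A + B = -5.
From s(1) = 2: -2A + 7B = 2.
Solving: A = - \frac{37}{9}, B = - \frac{8}{9}.
So s(n) = - \frac{37 \left(-2\right)^{n}}{9} - \frac{8 \cdot 7^{n}}{9}.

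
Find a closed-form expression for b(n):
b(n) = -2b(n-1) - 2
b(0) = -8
First-order linear non-homogeneous.
Homogeneous solution: b_h(n) = A·(-2)^n.
Try constant particular solution b_p = K: K = -2K - 2 ⇒ K = - \frac{2}{3}.
General: b(n) = A·(-2)^n - \frac{2}{3}.
Apply b(0) = -8: A - \frac{2}{3} = -8 ⇒ A = - \frac{22}{3}.
So b(n) = - \frac{22 \left(-2\right)^{n}}{3} - \frac{2}{3}.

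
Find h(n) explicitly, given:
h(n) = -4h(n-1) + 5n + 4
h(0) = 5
First-order linear with linear forcing.
Homogeneous solution: h_h(n) = A·(-4)^n.
Try particular h_p(n) = pn + q. Substituting:
  pn + q = -4(p(n-1) + q) + 5n + 4.
Matching the n-coefficient: p = -4p + 5 ⇒ p = 1.
Matching constants: q = 4p - 4q + 4 ⇒ q = \frac{8}{5}.
General: h(n) = A·(-4)^n + n + \frac{8}{5}.
Apply h(0) = 5: A + \frac{8}{5} = 5 ⇒ A = \frac{17}{5}.
So h(n) = \frac{17 \left(-4\right)^{n}}{5} + n + \frac{8}{5}.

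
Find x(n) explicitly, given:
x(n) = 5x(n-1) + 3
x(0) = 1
First-order linear non-homogeneous.
Homogeneous solution: x_h(n) = A·(5)^n.
Try constant particular solution x_p = K: K = 5K + 3 ⇒ K = - \frac{3}{4}.
General: x(n) = A·(5)^n - \frac{3}{4}.
Apply x(0) = 1: A - \frac{3}{4} = 1 ⇒ A = \frac{7}{4}.
So x(n) = \frac{7 \cdot 5^{n}}{4} - \frac{3}{4}.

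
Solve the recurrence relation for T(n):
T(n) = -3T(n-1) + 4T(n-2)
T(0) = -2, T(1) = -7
Characteristic equation: x² + 3x - 4 = 0, which factors as (x - (-4))(x - (1)) = 0.
Roots r₁ = -4, r₂ = 1 (distinct).
General solution: T(n) = A·(-4)^n + B·(1)^n.
From T(0) = -2: A + B = -2.
From T(1) = -7: -4A + B = -7.
Solving: A = 1, B = -3.
So T(n) = \left(-4\right)^{n} - 3.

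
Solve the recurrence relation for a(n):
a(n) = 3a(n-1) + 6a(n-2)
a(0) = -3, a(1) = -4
Characteristic equation: x² - 3x - 6 = 0.
Discriminant Δ = (3)² + 4·(6) = 33.
Roots r₁,₂ = (3 ± √33)/2, so r₁ = \frac{3}{2} + \frac{\sqrt{33}}{2}, r₂ = \frac{3}{2} - \frac{\sqrt{33}}{2}.
General solution: a(n) = A·r₁^n + B·r₂^n.
From the initial conditions, A + B = -3 and r₁A + r₂B = -4.
Since r₁ - r₂ = √33: A = (-4 - (-3)r₂)/√33 = - \frac{3}{2} + \frac{\sqrt{33}}{66}, and B = -3 - A = - \frac{3}{2} - \frac{\sqrt{33}}{66}.
So a(n) = \left(- \frac{3}{2} + \frac{\sqrt{33}}{66}\right)\left(\frac{3}{2} + \frac{\sqrt{33}}{2}\right)^n + \left(- \frac{3}{2} - \frac{\sqrt{33}}{66}\right)\left(\frac{3}{2} - \frac{\sqrt{33}}{2}\right)^n.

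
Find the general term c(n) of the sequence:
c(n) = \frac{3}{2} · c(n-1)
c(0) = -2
Pure geometric recurrence with ratio \frac{3}{2}.
By induction c(n) = c(0) · (\frac{3}{2})^n = - 2 \left(\frac{3}{2}\right)^{n}.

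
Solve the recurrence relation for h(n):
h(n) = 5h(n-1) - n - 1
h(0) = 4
First-order linear with linear forcing.
Homogeneous solution: h_h(n) = A·(5)^n.
Try particular h_p(n) = pn + q. Substituting:
  pn + q = 5(p(n-1) + q) - n - 1.
Matching the n-coefficient: p = 5p - 1 ⇒ p = \frac{1}{4}.
Matching constants: q = -5p + 5q - 1 ⇒ q = \frac{9}{16}.
General: h(n) = A·(5)^n + \frac{n}{4} + \frac{9}{16}.
Apply h(0) = 4: A + \frac{9}{16} = 4 ⇒ A = \frac{55}{16}.
So h(n) = \frac{55 \cdot 5^{n}}{16} + \frac{n}{4} + \frac{9}{16}.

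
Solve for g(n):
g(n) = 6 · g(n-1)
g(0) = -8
Pure geometric recurrence with ratio 6.
By induction g(n) = g(0) · (6)^n = - 8 \cdot 6^{n}.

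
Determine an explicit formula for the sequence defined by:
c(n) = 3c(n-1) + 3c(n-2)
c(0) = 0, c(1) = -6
Characteristic equation: x² - 3x - 3 = 0.
Discriminant Δ = (3)² + 4·(3) = 21.
Roots r₁,₂ = (3 ± √21)/2, so r₁ = \frac{3}{2} + \frac{\sqrt{21}}{2}, r₂ = \frac{3}{2} - \frac{\sqrt{21}}{2}.
General solution: c(n) = A·r₁^n + B·r₂^n.
From the initial conditions, A + B = 0 and r₁A + r₂B = -6.
Since r₁ - r₂ = √21: A = (-6 - (0)r₂)/√21 = - \frac{2 \sqrt{21}}{7}, and B = 0 - A = \frac{2 \sqrt{21}}{7}.
So c(n) = \left(- \frac{2 \sqrt{21}}{7}\right)\left(\frac{3}{2} + \frac{\sqrt{21}}{2}\right)^n + \left(\frac{2 \sqrt{21}}{7}\right)\left(\frac{3}{2} - \frac{\sqrt{21}}{2}\right)^n.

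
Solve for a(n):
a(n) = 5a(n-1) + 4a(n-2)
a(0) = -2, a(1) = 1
Characteristic equation: x² - 5x - 4 = 0.
Discriminant Δ = (5)² + 4·(4) = 41.
Roots r₁,₂ = (5 ± √41)/2, so r₁ = \frac{5}{2} + \frac{\sqrt{41}}{2}, r₂ = \frac{5}{2} - \frac{\sqrt{41}}{2}.
General solution: a(n) = A·r₁^n + B·r₂^n.
From the initial conditions, A + B = -2 and r₁A + r₂B = 1.
Since r₁ - r₂ = √41: A = (1 - (-2)r₂)/√41 = -1 + \frac{6 \sqrt{41}}{41}, and B = -2 - A = -1 - \frac{6 \sqrt{41}}{41}.
So a(n) = \left(-1 + \frac{6 \sqrt{41}}{41}\right)\left(\frac{5}{2} + \frac{\sqrt{41}}{2}\right)^n + \left(-1 - \frac{6 \sqrt{41}}{41}\right)\left(\frac{5}{2} - \frac{\sqrt{41}}{2}\right)^n.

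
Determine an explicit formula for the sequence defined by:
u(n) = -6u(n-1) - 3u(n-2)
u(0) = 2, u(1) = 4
Characteristic equation: x² + 6x + 3 = 0.
Discriminant Δ = (-6)² + 4·(-3) = 24.
Roots r₁,₂ = (-6 ± √24)/2, so r₁ = -3 + \sqrt{6}, r₂ = -3 - \sqrt{6}.
General solution: u(n) = A·r₁^n + B·r₂^n.
From the initial conditions, A + B = 2 and r₁A + r₂B = 4.
Since r₁ - r₂ = √24: A = (4 - (2)r₂)/√24 = 1 + \frac{5 \sqrt{6}}{6}, and B = 2 - A = 1 - \frac{5 \sqrt{6}}{6}.
So u(n) = \left(1 + \frac{5 \sqrt{6}}{6}\right)\left(-3 + \sqrt{6}\right)^n + \left(1 - \frac{5 \sqrt{6}}{6}\right)\left(-3 - \sqrt{6}\right)^n.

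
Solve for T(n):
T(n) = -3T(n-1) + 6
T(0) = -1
First-order linear non-homogeneous.
Homogeneous solution: T_h(n) = A·(-3)^n.
Try constant particular solution T_p = K: K = -3K + 6 ⇒ K = \frac{3}{2}.
General: T(n) = A·(-3)^n + \frac{3}{2}.
Apply T(0) = -1: A + \frac{3}{2} = -1 ⇒ A = - \frac{5}{2}.
So T(n) = \frac{3}{2} - \frac{5 \left(-3\right)^{n}}{2}.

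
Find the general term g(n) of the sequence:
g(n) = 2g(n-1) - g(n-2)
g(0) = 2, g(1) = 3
Characteristic equation: x² - 2x + 1 = 0, which is (x - (1))².
Repeated root r = 1.
General solution: g(n) = (A + Bn)·(1)^n.
From g(0) = 2: A = 2.
From g(1) = 3: (A + B)·(1) = 3 ⇒ B = 1.
So g(n) = \left(n + 2\right) \cdot (1)^n.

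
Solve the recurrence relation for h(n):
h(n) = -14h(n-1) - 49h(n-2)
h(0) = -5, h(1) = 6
Characteristic equation: x² + 14x + 49 = 0, which is (x - (-7))².
Repeated root r = -7.
General solution: h(n) = (A + Bn)·(-7)^n.
From h(0) = -5: A = -5.
From h(1) = 6: (A + B)·(-7) = 6 ⇒ B = \frac{29}{7}.
So h(n) = \left(\frac{29 n}{7} - 5\right) \cdot (-7)^n.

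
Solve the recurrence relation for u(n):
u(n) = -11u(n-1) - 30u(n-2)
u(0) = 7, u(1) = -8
Characteristic equation: x² + 11x + 30 = 0, which factors as (x - (-5))(x - (-6)) = 0.
Roots r₁ = -5, r₂ = -6 (distinct).
General solution: u(n) = A·(-5)^n + B·(-6)^n.
From u(0) = 7: A + B = 7.
From u(1) = -8: -5A - 6B = -8.
Solving: A = 34, B = -27.
So u(n) = 34 \left(-5\right)^{n} - 27 \left(-6\right)^{n}.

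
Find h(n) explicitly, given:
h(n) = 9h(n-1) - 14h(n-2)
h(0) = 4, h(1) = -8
Characteristic equation: x² - 9x + 14 = 0, which factors as (x - (2))(x - (7)) = 0.
Roots r₁ = 2, r₂ = 7 (distinct).
General solution: h(n) = A·(2)^n + B·(7)^n.
From h(0) = 4: A + B = 4.
From h(1) = -8: 2A + 7B = -8.
Solving: A = \frac{36}{5}, B = - \frac{16}{5}.
So h(n) = \frac{36 \cdot 2^{n}}{5} - \frac{16 \cdot 7^{n}}{5}.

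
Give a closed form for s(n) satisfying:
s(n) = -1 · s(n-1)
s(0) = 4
Pure geometric recurrence with ratio -1.
By induction s(n) = s(0) · (-1)^n = 4 \left(-1\right)^{n}.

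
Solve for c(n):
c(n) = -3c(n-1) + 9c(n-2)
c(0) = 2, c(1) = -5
Characteristic equation: x² + 3x - 9 = 0.
Discriminant Δ = (-3)² + 4·(9) = 45.
Roots r₁,₂ = (-3 ± √45)/2, so r₁ = - \frac{3}{2} + \frac{3 \sqrt{5}}{2}, r₂ = - \frac{3 \sqrt{5}}{2} - \frac{3}{2}.
General solution: c(n) = A·r₁^n + B·r₂^n.
From the initial conditions, A + B = 2 and r₁A + r₂B = -5.
Since r₁ - r₂ = √45: A = (-5 - (2)r₂)/√45 = 1 - \frac{2 \sqrt{5}}{15}, and B = 2 - A = \frac{2 \sqrt{5}}{15} + 1.
So c(n) = \left(1 - \frac{2 \sqrt{5}}{15}\right)\left(- \frac{3}{2} + \frac{3 \sqrt{5}}{2}\right)^n + \left(\frac{2 \sqrt{5}}{15} + 1\right)\left(- \frac{3 \sqrt{5}}{2} - \frac{3}{2}\right)^n.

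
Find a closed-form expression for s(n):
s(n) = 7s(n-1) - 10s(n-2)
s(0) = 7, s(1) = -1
Characteristic equation: x² - 7x + 10 = 0, which factors as (x - (5))(x - (2)) = 0.
Roots r₁ = 5, r₂ = 2 (distinct).
General solution: s(n) = A·(5)^n + B·(2)^n.
From s(0) = 7: A + B = 7.
From s(1) = -1: 5A + 2B = -1.
Solving: A = -5, B = 12.
So s(n) = 12 \cdot 2^{n} - 5 \cdot 5^{n}.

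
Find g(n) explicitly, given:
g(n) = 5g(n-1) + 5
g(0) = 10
First-order linear non-homogeneous.
Homogeneous solution: g_h(n) = A·(5)^n.
Try constant particular solution g_p = K: K = 5K + 5 ⇒ K = - \frac{5}{4}.
General: g(n) = A·(5)^n - \frac{5}{4}.
Apply g(0) = 10: A - \frac{5}{4} = 10 ⇒ A = \frac{45}{4}.
So g(n) = \frac{45 \cdot 5^{n}}{4} - \frac{5}{4}.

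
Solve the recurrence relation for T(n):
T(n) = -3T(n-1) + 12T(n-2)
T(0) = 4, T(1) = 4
Characteristic equation: x² + 3x - 12 = 0.
Discriminant Δ = (-3)² + 4·(12) = 57.
Roots r₁,₂ = (-3 ± √57)/2, so r₁ = - \frac{3}{2} + \frac{\sqrt{57}}{2}, r₂ = - \frac{\sqrt{57}}{2} - \frac{3}{2}.
General solution: T(n) = A·r₁^n + B·r₂^n.
From the initial conditions, A + B = 4 and r₁A + r₂B = 4.
Since r₁ - r₂ = √57: A = (4 - (4)r₂)/√57 = \frac{10 \sqrt{57}}{57} + 2, and B = 4 - A = 2 - \frac{10 \sqrt{57}}{57}.
So T(n) = \left(\frac{10 \sqrt{57}}{57} + 2\right)\left(- \frac{3}{2} + \frac{\sqrt{57}}{2}\right)^n + \left(2 - \frac{10 \sqrt{57}}{57}\right)\left(- \frac{\sqrt{57}}{2} - \frac{3}{2}\right)^n.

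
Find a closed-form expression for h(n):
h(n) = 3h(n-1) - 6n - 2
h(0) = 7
First-order linear with linear forcing.
Homogeneous solution: h_h(n) = A·(3)^n.
Try particular h_p(n) = pn + q. Substituting:
  pn + q = 3(p(n-1) + q) - 6n - 2.
Matching the n-coefficient: p = 3p - 6 ⇒ p = 3.
Matching constants: q = -3p + 3q - 2 ⇒ q = \frac{11}{2}.
General: h(n) = A·(3)^n + 3 n + \frac{11}{2}.
Apply h(0) = 7: A + \frac{11}{2} = 7 ⇒ A = \frac{3}{2}.
So h(n) = \frac{3 \cdot 3^{n}}{2} + 3 n + \frac{11}{2}.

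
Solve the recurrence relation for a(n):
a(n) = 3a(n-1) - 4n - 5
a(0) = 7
First-order linear with linear forcing.
Homogeneous solution: a_h(n) = A·(3)^n.
Try particular a_p(n) = pn + q. Substituting:
  pn + q = 3(p(n-1) + q) - 4n - 5.
Matching the n-coefficient: p = 3p - 4 ⇒ p = 2.
Matching constants: q = -3p + 3q - 5 ⇒ q = \frac{11}{2}.
General: a(n) = A·(3)^n + 2 n + \frac{11}{2}.
Apply a(0) = 7: A + \frac{11}{2} = 7 ⇒ A = \frac{3}{2}.
So a(n) = \frac{3 \cdot 3^{n}}{2} + 2 n + \frac{11}{2}.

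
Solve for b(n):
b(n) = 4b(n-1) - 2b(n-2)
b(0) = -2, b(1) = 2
Characteristic equation: x² - 4x + 2 = 0.
Discriminant Δ = (4)² + 4·(-2) = 8.
Roots r₁,₂ = (4 ± √8)/2, so r₁ = \sqrt{2} + 2, r₂ = 2 - \sqrt{2}.
General solution: b(n) = A·r₁^n + B·r₂^n.
From the initial conditions, A + B = -2 and r₁A + r₂B = 2.
Since r₁ - r₂ = √8: A = (2 - (-2)r₂)/√8 = -1 + \frac{3 \sqrt{2}}{2}, and B = -2 - A = - \frac{3 \sqrt{2}}{2} - 1.
So b(n) = \left(-1 + \frac{3 \sqrt{2}}{2}\right)\left(\sqrt{2} + 2\right)^n + \left(- \frac{3 \sqrt{2}}{2} - 1\right)\left(2 - \sqrt{2}\right)^n.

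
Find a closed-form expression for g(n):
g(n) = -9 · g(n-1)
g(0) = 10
Pure geometric recurrence with ratio -9.
By induction g(n) = g(0) · (-9)^n = 10 \left(-9\right)^{n}.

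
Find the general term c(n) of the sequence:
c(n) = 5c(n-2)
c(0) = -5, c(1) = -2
Characteristic equation: x² - 5 = 0.
Discriminant Δ = (0)² + 4·(5) = 20.
Roots r₁,₂ = (0 ± √20)/2, so r₁ = \sqrt{5}, r₂ = - \sqrt{5}.
General solution: c(n) = A·r₁^n + B·r₂^n.
From the initial conditions, A + B = -5 and r₁A + r₂B = -2.
Since r₁ - r₂ = √20: A = (-2 - (-5)r₂)/√20 = - \frac{5}{2} - \frac{\sqrt{5}}{5}, and B = -5 - A = - \frac{5}{2} + \frac{\sqrt{5}}{5}.
So c(n) = \left(- \frac{5}{2} - \frac{\sqrt{5}}{5}\right)\left(\sqrt{5}\right)^n + \left(- \frac{5}{2} + \frac{\sqrt{5}}{5}\right)\left(- \sqrt{5}\right)^n.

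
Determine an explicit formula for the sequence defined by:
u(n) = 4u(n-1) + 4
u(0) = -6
First-order linear non-homogeneous.
Homogeneous solution: u_h(n) = A·(4)^n.
Try constant particular solution u_p = K: K = 4K + 4 ⇒ K = - \frac{4}{3}.
General: u(n) = A·(4)^n - \frac{4}{3}.
Apply u(0) = -6: A - \frac{4}{3} = -6 ⇒ A = - \frac{14}{3}.
So u(n) = - \frac{14 \cdot 4^{n}}{3} - \frac{4}{3}.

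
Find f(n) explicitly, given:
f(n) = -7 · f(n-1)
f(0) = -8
Pure geometric recurrence with ratio -7.
By induction f(n) = f(0) · (-7)^n = - 8 \left(-7\right)^{n}.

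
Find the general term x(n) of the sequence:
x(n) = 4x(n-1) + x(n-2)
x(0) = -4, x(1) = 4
Characteristic equation: x² - 4x - 1 = 0.
Discriminant Δ = (4)² + 4·(1) = 20.
Roots r₁,₂ = (4 ± √20)/2, so r₁ = 2 + \sqrt{5}, r₂ = 2 - \sqrt{5}.
General solution: x(n) = A·r₁^n + B·r₂^n.
From the initial conditions, A + B = -4 and r₁A + r₂B = 4.
Since r₁ - r₂ = √20: A = (4 - (-4)r₂)/√20 = -2 + \frac{6 \sqrt{5}}{5}, and B = -4 - A = - \frac{6 \sqrt{5}}{5} - 2.
So x(n) = \left(-2 + \frac{6 \sqrt{5}}{5}\right)\left(2 + \sqrt{5}\right)^n + \left(- \frac{6 \sqrt{5}}{5} - 2\right)\left(2 - \sqrt{5}\right)^n.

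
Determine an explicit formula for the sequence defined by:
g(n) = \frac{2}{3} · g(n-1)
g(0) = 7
Pure geometric recurrence with ratio \frac{2}{3}.
By induction g(n) = g(0) · (\frac{2}{3})^n = 7 \left(\frac{2}{3}\right)^{n}.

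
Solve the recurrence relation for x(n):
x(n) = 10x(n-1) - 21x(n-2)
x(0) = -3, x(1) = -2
Characteristic equation: x² - 10x + 21 = 0, which factors as (x - (7))(x - (3)) = 0.
Roots r₁ = 7, r₂ = 3 (distinct).
General solution: x(n) = A·(7)^n + B·(3)^n.
From x(0) = -3: A + B = -3.
From x(1) = -2: 7A + 3B = -2.
Solving: A = \frac{7}{4}, B = - \frac{19}{4}.
So x(n) = - \frac{19 \cdot 3^{n}}{4} + \frac{7 \cdot 7^{n}}{4}.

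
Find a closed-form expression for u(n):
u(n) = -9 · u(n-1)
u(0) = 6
Pure geometric recurrence with ratio -9.
By induction u(n) = u(0) · (-9)^n = 6 \left(-9\right)^{n}.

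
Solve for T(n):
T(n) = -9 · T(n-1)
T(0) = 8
Pure geometric recurrence with ratio -9.
By induction T(n) = T(0) · (-9)^n = 8 \left(-9\right)^{n}.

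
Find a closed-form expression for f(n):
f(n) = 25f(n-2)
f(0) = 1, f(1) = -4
Characteristic equation: x² - 25 = 0, which factors as (x - (-5))(x - (5)) = 0.
Roots r₁ = -5, r₂ = 5 (distinct).
General solution: f(n) = A·(-5)^n + B·(5)^n.
From f(0) = 1: A + B = 1.
From f(1) = -4: -5A + 5B = -4.
Solving: A = \frac{9}{10}, B = \frac{1}{10}.
So f(n) = \frac{9 \left(-5\right)^{n}}{10} + \frac{5^{n}}{10}.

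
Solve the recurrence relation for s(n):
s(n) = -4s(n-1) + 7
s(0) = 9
First-order linear non-homogeneous.
Homogeneous solution: s_h(n) = A·(-4)^n.
Try constant particular solution s_p = K: K = -4K + 7 ⇒ K = \frac{7}{5}.
General: s(n) = A·(-4)^n + \frac{7}{5}.
Apply s(0) = 9: A + \frac{7}{5} = 9 ⇒ A = \frac{38}{5}.
So s(n) = \frac{38 \left(-4\right)^{n}}{5} + \frac{7}{5}.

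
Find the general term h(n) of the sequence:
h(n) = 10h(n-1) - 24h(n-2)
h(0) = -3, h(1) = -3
Characteristic equation: x² - 10x + 24 = 0, which factors as (x - (4))(x - (6)) = 0.
Roots r₁ = 4, r₂ = 6 (distinct).
General solution: h(n) = A·(4)^n + B·(6)^n.
From h(0) = -3: A + B = -3.
From h(1) = -3: 4A + 6B = -3.
Solving: A = - \frac{15}{2}, B = \frac{9}{2}.
So h(n) = - \frac{15 \cdot 4^{n}}{2} + \frac{9 \cdot 6^{n}}{2}.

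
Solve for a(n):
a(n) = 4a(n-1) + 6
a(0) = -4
First-order linear non-homogeneous.
Homogeneous solution: a_h(n) = A·(4)^n.
Try constant particular solution a_p = K: K = 4K + 6 ⇒ K = -2.
General: a(n) = A·(4)^n - 2.
Apply a(0) = -4: A - 2 = -4 ⇒ A = -2.
So a(n) = - 2 \cdot 4^{n} - 2.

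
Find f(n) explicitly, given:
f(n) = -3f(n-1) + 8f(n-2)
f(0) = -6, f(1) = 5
Characteristic equation: x² + 3x - 8 = 0.
Discriminant Δ = (-3)² + 4·(8) = 41.
Roots r₁,₂ = (-3 ± √41)/2, so r₁ = - \frac{3}{2} + \frac{\sqrt{41}}{2}, r₂ = - \frac{\sqrt{41}}{2} - \frac{3}{2}.
General solution: f(n) = A·r₁^n + B·r₂^n.
From the initial conditions, A + B = -6 and r₁A + r₂B = 5.
Since r₁ - r₂ = √41: A = (5 - (-6)r₂)/√41 = -3 - \frac{4 \sqrt{41}}{41}, and B = -6 - A = -3 + \frac{4 \sqrt{41}}{41}.
So f(n) = \left(-3 - \frac{4 \sqrt{41}}{41}\right)\left(- \frac{3}{2} + \frac{\sqrt{41}}{2}\right)^n + \left(-3 + \frac{4 \sqrt{41}}{41}\right)\left(- \frac{\sqrt{41}}{2} - \frac{3}{2}\right)^n.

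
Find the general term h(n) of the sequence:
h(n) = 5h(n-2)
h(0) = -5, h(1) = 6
Characteristic equation: x² - 5 = 0.
Discriminant Δ = (0)² + 4·(5) = 20.
Roots r₁,₂ = (0 ± √20)/2, so r₁ = \sqrt{5}, r₂ = - \sqrt{5}.
General solution: h(n) = A·r₁^n + B·r₂^n.
From the initial conditions, A + B = -5 and r₁A + r₂B = 6.
Since r₁ - r₂ = √20: A = (6 - (-5)r₂)/√20 = - \frac{5}{2} + \frac{3 \sqrt{5}}{5}, and B = -5 - A = - \frac{5}{2} - \frac{3 \sqrt{5}}{5}.
So h(n) = \left(- \frac{5}{2} + \frac{3 \sqrt{5}}{5}\right)\left(\sqrt{5}\right)^n + \left(- \frac{5}{2} - \frac{3 \sqrt{5}}{5}\right)\left(- \sqrt{5}\right)^n.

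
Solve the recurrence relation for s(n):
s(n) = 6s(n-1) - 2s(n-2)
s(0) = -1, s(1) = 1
Characteristic equation: x² - 6x + 2 = 0.
Discriminant Δ = (6)² + 4·(-2) = 28.
Roots r₁,₂ = (6 ± √28)/2, so r₁ = \sqrt{7} + 3, r₂ = 3 - \sqrt{7}.
General solution: s(n) = A·r₁^n + B·r₂^n.
From the initial conditions, A + B = -1 and r₁A + r₂B = 1.
Since r₁ - r₂ = √28: A = (1 - (-1)r₂)/√28 = - \frac{1}{2} + \frac{2 \sqrt{7}}{7}, and B = -1 - A = - \frac{2 \sqrt{7}}{7} - \frac{1}{2}.
So s(n) = \left(- \frac{1}{2} + \frac{2 \sqrt{7}}{7}\right)\left(\sqrt{7} + 3\right)^n + \left(- \frac{2 \sqrt{7}}{7} - \frac{1}{2}\right)\left(3 - \sqrt{7}\right)^n.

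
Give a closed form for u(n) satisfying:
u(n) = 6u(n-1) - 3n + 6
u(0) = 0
First-order linear with linear forcing.
Homogeneous solution: u_h(n) = A·(6)^n.
Try particular u_p(n) = pn + q. Substituting:
  pn + q = 6(p(n-1) + q) - 3n + 6.
Matching the n-coefficient: p = 6p - 3 ⇒ p = \frac{3}{5}.
Matching constants: q = -6p + 6q + 6 ⇒ q = - \frac{12}{25}.
General: u(n) = A·(6)^n + \frac{3 n}{5} - \frac{12}{25}.
Apply u(0) = 0: A - \frac{12}{25} = 0 ⇒ A = \frac{12}{25}.
So u(n) = \frac{12 \cdot 6^{n}}{25} + \frac{3 n}{5} - \frac{12}{25}.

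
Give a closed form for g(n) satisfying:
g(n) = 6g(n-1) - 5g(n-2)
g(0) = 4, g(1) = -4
Characteristic equation: x² - 6x + 5 = 0, which factors as (x - (5))(x - (1)) = 0.
Roots r₁ = 5, r₂ = 1 (distinct).
General solution: g(n) = A·(5)^n + B·(1)^n.
From g(0) = 4: A + B = 4.
From g(1) = -4: 5A + B = -4.
Solving: A = -2, B = 6.
So g(n) = 6 - 2 \cdot 5^{n}.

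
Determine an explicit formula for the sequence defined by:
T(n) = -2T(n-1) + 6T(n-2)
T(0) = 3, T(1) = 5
Characteristic equation: x² + 2x - 6 = 0.
Discriminant Δ = (-2)² + 4·(6) = 28.
Roots r₁,₂ = (-2 ± √28)/2, so r₁ = -1 + \sqrt{7}, r₂ = - \sqrt{7} - 1.
General solution: T(n) = A·r₁^n + B·r₂^n.
From the initial conditions, A + B = 3 and r₁A + r₂B = 5.
Since r₁ - r₂ = √28: A = (5 - (3)r₂)/√28 = \frac{3}{2} + \frac{4 \sqrt{7}}{7}, and B = 3 - A = \frac{3}{2} - \frac{4 \sqrt{7}}{7}.
So T(n) = \left(\frac{3}{2} + \frac{4 \sqrt{7}}{7}\right)\left(-1 + \sqrt{7}\right)^n + \left(\frac{3}{2} - \frac{4 \sqrt{7}}{7}\right)\left(- \sqrt{7} - 1\right)^n.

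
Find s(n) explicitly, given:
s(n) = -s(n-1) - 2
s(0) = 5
First-order linear non-homogeneous.
Homogeneous solution: s_h(n) = A·(-1)^n.
Try constant particular solution s_p = K: K = -K - 2 ⇒ K = -1.
General: s(n) = A·(-1)^n - 1.
Apply s(0) = 5: A - 1 = 5 ⇒ A = 6.
So s(n) = 6 \left(-1\right)^{n} - 1.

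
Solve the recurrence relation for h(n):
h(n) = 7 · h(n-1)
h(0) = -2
Pure geometric recurrence with ratio 7.
By induction h(n) = h(0) · (7)^n = - 2 \cdot 7^{n}.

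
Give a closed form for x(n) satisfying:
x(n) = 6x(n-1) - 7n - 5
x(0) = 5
First-order linear with linear forcing.
Homogeneous solution: x_h(n) = A·(6)^n.
Try particular x_p(n) = pn + q. Substituting:
  pn + q = 6(p(n-1) + q) - 7n - 5.
Matching the n-coefficient: p = 6p - 7 ⇒ p = \frac{7}{5}.
Matching constants: q = -6p + 6q - 5 ⇒ q = \frac{67}{25}.
General: x(n) = A·(6)^n + \frac{7 n}{5} + \frac{67}{25}.
Apply x(0) = 5: A + \frac{67}{25} = 5 ⇒ A = \frac{58}{25}.
So x(n) = \frac{58 \cdot 6^{n}}{25} + \frac{7 n}{5} + \frac{67}{25}.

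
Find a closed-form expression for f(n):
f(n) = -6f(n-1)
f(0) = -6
This is a homogeneous first-order recurrence with ratio -6.
By induction f(n) = f(0) · (-6)^n = - 6 \left(-6\right)^{n}.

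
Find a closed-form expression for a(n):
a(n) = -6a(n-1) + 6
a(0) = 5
First-order linear non-homogeneous.
Homogeneous solution: a_h(n) = A·(-6)^n.
Try constant particular solution a_p = K: K = -6K + 6 ⇒ K = \frac{6}{7}.
General: a(n) = A·(-6)^n + \frac{6}{7}.
Apply a(0) = 5: A + \frac{6}{7} = 5 ⇒ A = \frac{29}{7}.
So a(n) = \frac{29 \left(-6\right)^{n}}{7} + \frac{6}{7}.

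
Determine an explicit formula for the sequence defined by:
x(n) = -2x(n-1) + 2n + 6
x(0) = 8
First-order linear with linear forcing.
Homogeneous solution: x_h(n) = A·(-2)^n.
Try particular x_p(n) = pn + q. Substituting:
  pn + q = -2(p(n-1) + q) + 2n + 6.
Matching the n-coefficient: p = -2p + 2 ⇒ p = \frac{2}{3}.
Matching constants: q = 2p - 2q + 6 ⇒ q = \frac{22}{9}.
General: x(n) = A·(-2)^n + \frac{2 n}{3} + \frac{22}{9}.
Apply x(0) = 8: A + \frac{22}{9} = 8 ⇒ A = \frac{50}{9}.
So x(n) = \frac{50 \left(-2\right)^{n}}{9} + \frac{2 n}{3} + \frac{22}{9}.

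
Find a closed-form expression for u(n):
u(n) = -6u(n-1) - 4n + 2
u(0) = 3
First-order linear with linear forcing.
Homogeneous solution: u_h(n) = A·(-6)^n.
Try particular u_p(n) = pn + q. Substituting:
  pn + q = -6(p(n-1) + q) - 4n + 2.
Matching the n-coefficient: p = -6p - 4 ⇒ p = - \frac{4}{7}.
Matching constants: q = 6p - 6q + 2 ⇒ q = - \frac{10}{49}.
General: u(n) = A·(-6)^n - \frac{4 n}{7} - \frac{10}{49}.
Apply u(0) = 3: A - \frac{10}{49} = 3 ⇒ A = \frac{157}{49}.
So u(n) = \frac{157 \left(-6\right)^{n}}{49} - \frac{4 n}{7} - \frac{10}{49}.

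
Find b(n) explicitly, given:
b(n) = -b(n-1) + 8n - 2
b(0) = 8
First-order linear with linear forcing.
Homogeneous solution: b_h(n) = A·(-1)^n.
Try particular b_p(n) = pn + q. Substituting:
  pn + q = -(p(n-1) + q) + 8n - 2.
Matching the n-coefficient: p = -p + 8 ⇒ p = 4.
Matching constants: q = p - q - 2 ⇒ q = 1.
General: b(n) = A·(-1)^n + 4 n + 1.
Apply b(0) = 8: A + 1 = 8 ⇒ A = 7.
So b(n) = 7 \left(-1\right)^{n} + 4 n + 1.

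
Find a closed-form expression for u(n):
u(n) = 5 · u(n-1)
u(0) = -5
Pure geometric recurrence with ratio 5.
By induction u(n) = u(0) · (5)^n = - 5 \cdot 5^{n}.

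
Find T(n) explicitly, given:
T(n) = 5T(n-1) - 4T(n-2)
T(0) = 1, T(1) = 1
Characteristic equation: x² - 5x + 4 = 0, which factors as (x - (1))(x - (4)) = 0.
Roots r₁ = 1, r₂ = 4 (distinct).
General solution: T(n) = A·(1)^n + B·(4)^n.
From T(0) = 1: A + B = 1.
From T(1) = 1: A + 4B = 1.
Solving: A = 1, B = 0.
So T(n) = 1.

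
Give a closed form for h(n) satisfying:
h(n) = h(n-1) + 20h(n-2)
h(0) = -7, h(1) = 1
Characteristic equation: x² - x - 20 = 0, which factors as (x - (5))(x - (-4)) = 0.
Roots r₁ = 5, r₂ = -4 (distinct).
General solution: h(n) = A·(5)^n + B·(-4)^n.
From h(0) = -7: A + B = -7.
From h(1) = 1: 5A - 4B = 1.
Solving: A = -3, B = -4.
So h(n) = - 4 \left(-4\right)^{n} - 3 \cdot 5^{n}.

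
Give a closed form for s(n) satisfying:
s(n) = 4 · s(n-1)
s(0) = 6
Pure geometric recurrence with ratio 4.
By induction s(n) = s(0) · (4)^n = 6 \cdot 4^{n}.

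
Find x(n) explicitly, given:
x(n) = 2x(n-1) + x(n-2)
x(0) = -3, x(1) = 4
Characteristic equation: x² - 2x - 1 = 0.
Discriminant Δ = (2)² + 4·(1) = 8.
Roots r₁,₂ = (2 ± √8)/2, so r₁ = 1 + \sqrt{2}, r₂ = 1 - \sqrt{2}.
General solution: x(n) = A·r₁^n + B·r₂^n.
From the initial conditions, A + B = -3 and r₁A + r₂B = 4.
Since r₁ - r₂ = √8: A = (4 - (-3)r₂)/√8 = - \frac{3}{2} + \frac{7 \sqrt{2}}{4}, and B = -3 - A = - \frac{7 \sqrt{2}}{4} - \frac{3}{2}.
So x(n) = \left(- \frac{3}{2} + \frac{7 \sqrt{2}}{4}\right)\left(1 + \sqrt{2}\right)^n + \left(- \frac{7 \sqrt{2}}{4} - \frac{3}{2}\right)\left(1 - \sqrt{2}\right)^n.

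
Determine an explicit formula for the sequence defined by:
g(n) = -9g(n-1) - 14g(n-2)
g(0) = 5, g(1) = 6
Characteristic equation: x² + 9x + 14 = 0, which factors as (x - (-2))(x - (-7)) = 0.
Roots r₁ = -2, r₂ = -7 (distinct).
General solution: g(n) = A·(-2)^n + B·(-7)^n.
From g(0) = 5: A + B = 5.
From g(1) = 6: -2A - 7B = 6.
Solving: A = \frac{41}{5}, B = - \frac{16}{5}.
So g(n) = \frac{41 \left(-2\right)^{n}}{5} - \frac{16 \left(-7\right)^{n}}{5}.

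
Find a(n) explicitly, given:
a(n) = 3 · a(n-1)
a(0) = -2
Pure geometric recurrence with ratio 3.
By induction a(n) = a(0) · (3)^n = - 2 \cdot 3^{n}.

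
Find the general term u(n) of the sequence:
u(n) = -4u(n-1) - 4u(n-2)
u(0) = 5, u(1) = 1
Characteristic equation: x² + 4x + 4 = 0, which is (x - (-2))².
Repeated root r = -2.
General solution: u(n) = (A + Bn)·(-2)^n.
From u(0) = 5: A = 5.
From u(1) = 1: (A + B)·(-2) = 1 ⇒ B = - \frac{11}{2}.
So u(n) = \left(5 - \frac{11 n}{2}\right) \cdot (-2)^n.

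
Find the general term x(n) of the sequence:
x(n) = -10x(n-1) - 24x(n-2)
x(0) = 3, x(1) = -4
Characteristic equation: x² + 10x + 24 = 0, which factors as (x - (-4))(x - (-6)) = 0.
Roots r₁ = -4, r₂ = -6 (distinct).
General solution: x(n) = A·(-4)^n + B·(-6)^n.
From x(0) = 3: A + B = 3.
From x(1) = -4: -4A - 6B = -4.
Solving: A = 7, B = -4.
So x(n) = 7 \left(-4\right)^{n} - 4 \left(-6\right)^{n}.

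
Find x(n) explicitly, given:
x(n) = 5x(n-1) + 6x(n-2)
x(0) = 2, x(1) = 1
Characteristic equation: x² - 5x - 6 = 0, which factors as (x - (6))(x - (-1)) = 0.
Roots r₁ = 6, r₂ = -1 (distinct).
General solution: x(n) = A·(6)^n + B·(-1)^n.
From x(0) = 2: A + B = 2.
From x(1) = 1: 6A - B = 1.
Solving: A = \frac{3}{7}, B = \frac{11}{7}.
So x(n) = \frac{11 \left(-1\right)^{n}}{7} + \frac{3 \cdot 6^{n}}{7}.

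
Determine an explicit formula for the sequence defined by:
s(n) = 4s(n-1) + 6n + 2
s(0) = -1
First-order linear with linear forcing.
Homogeneous solution: s_h(n) = A·(4)^n.
Try particular s_p(n) = pn + q. Substituting:
  pn + q = 4(p(n-1) + q) + 6n + 2.
Matching the n-coefficient: p = 4p + 6 ⇒ p = -2.
Matching constants: q = -4p + 4q + 2 ⇒ q = - \frac{10}{3}.
General: s(n) = A·(4)^n - 2 n - \frac{10}{3}.
Apply s(0) = -1: A - \frac{10}{3} = -1 ⇒ A = \frac{7}{3}.
So s(n) = \frac{7 \cdot 4^{n}}{3} - 2 n - \frac{10}{3}.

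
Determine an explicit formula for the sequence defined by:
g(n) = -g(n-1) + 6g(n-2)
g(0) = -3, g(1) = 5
Characteristic equation: x² + x - 6 = 0, which factors as (x - (-3))(x - (2)) = 0.
Roots r₁ = -3, r₂ = 2 (distinct).
General solution: g(n) = A·(-3)^n + B·(2)^n.
From g(0) = -3: A + B = -3.
From g(1) = 5: -3A + 2B = 5.
Solving: A = - \frac{11}{5}, B = - \frac{4}{5}.
So g(n) = - \frac{11 \left(-3\right)^{n}}{5} - \frac{4 \cdot 2^{n}}{5}.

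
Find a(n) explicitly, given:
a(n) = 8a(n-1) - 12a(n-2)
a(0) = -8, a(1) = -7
Characteristic equation: x² - 8x + 12 = 0, which factors as (x - (2))(x - (6)) = 0.
Roots r₁ = 2, r₂ = 6 (distinct).
General solution: a(n) = A·(2)^n + B·(6)^n.
From a(0) = -8: A + B = -8.
From a(1) = -7: 2A + 6B = -7.
Solving: A = - \frac{41}{4}, B = \frac{9}{4}.
So a(n) = - \frac{41 \cdot 2^{n}}{4} + \frac{9 \cdot 6^{n}}{4}.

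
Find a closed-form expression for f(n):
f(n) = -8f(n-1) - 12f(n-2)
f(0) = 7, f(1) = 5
Characteristic equation: x² + 8x + 12 = 0, which factors as (x - (-2))(x - (-6)) = 0.
Roots r₁ = -2, r₂ = -6 (distinct).
General solution: f(n) = A·(-2)^n + B·(-6)^n.
From f(0) = 7: A + B = 7.
From f(1) = 5: -2A - 6B = 5.
Solving: A = \frac{47}{4}, B = - \frac{19}{4}.
So f(n) = \frac{47 \left(-2\right)^{n}}{4} - \frac{19 \left(-6\right)^{n}}{4}.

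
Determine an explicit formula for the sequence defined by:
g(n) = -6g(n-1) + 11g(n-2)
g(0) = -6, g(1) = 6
Characteristic equation: x² + 6x - 11 = 0.
Discriminant Δ = (-6)² + 4·(11) = 80.
Roots r₁,₂ = (-6 ± √80)/2, so r₁ = -3 + 2 \sqrt{5}, r₂ = - 2 \sqrt{5} - 3.
General solution: g(n) = A·r₁^n + B·r₂^n.
From the initial conditions, A + B = -6 and r₁A + r₂B = 6.
Since r₁ - r₂ = √80: A = (6 - (-6)r₂)/√80 = -3 - \frac{3 \sqrt{5}}{5}, and B = -6 - A = -3 + \frac{3 \sqrt{5}}{5}.
So g(n) = \left(-3 - \frac{3 \sqrt{5}}{5}\right)\left(-3 + 2 \sqrt{5}\right)^n + \left(-3 + \frac{3 \sqrt{5}}{5}\right)\left(- 2 \sqrt{5} - 3\right)^n.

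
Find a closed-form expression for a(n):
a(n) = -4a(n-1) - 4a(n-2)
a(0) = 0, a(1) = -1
Characteristic equation: x² + 4x + 4 = 0, which is (x - (-2))².
Repeated root r = -2.
General solution: a(n) = (A + Bn)·(-2)^n.
From a(0) = 0: A = 0.
From a(1) = -1: (A + B)·(-2) = -1 ⇒ B = \frac{1}{2}.
So a(n) = \left(\frac{n}{2}\right) \cdot (-2)^n.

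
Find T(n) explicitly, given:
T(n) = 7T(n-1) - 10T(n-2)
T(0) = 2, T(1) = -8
Characteristic equation: x² - 7x + 10 = 0, which factors as (x - (5))(x - (2)) = 0.
Roots r₁ = 5, r₂ = 2 (distinct).
General solution: T(n) = A·(5)^n + B·(2)^n.
From T(0) = 2: A + B = 2.
From T(1) = -8: 5A + 2B = -8.
Solving: A = -4, B = 6.
So T(n) = 6 \cdot 2^{n} - 4 \cdot 5^{n}.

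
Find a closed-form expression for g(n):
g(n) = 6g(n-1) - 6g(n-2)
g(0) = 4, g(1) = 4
Characteristic equation: x² - 6x + 6 = 0.
Discriminant Δ = (6)² + 4·(-6) = 12.
Roots r₁,₂ = (6 ± √12)/2, so r₁ = \sqrt{3} + 3, r₂ = 3 - \sqrt{3}.
General solution: g(n) = A·r₁^n + B·r₂^n.
From the initial conditions, A + B = 4 and r₁A + r₂B = 4.
Since r₁ - r₂ = √12: A = (4 - (4)r₂)/√12 = 2 - \frac{4 \sqrt{3}}{3}, and B = 4 - A = 2 + \frac{4 \sqrt{3}}{3}.
So g(n) = \left(2 - \frac{4 \sqrt{3}}{3}\right)\left(\sqrt{3} + 3\right)^n + \left(2 + \frac{4 \sqrt{3}}{3}\right)\left(3 - \sqrt{3}\right)^n.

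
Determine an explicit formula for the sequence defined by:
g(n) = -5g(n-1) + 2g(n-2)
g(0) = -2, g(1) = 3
Characteristic equation: x² + 5x - 2 = 0.
Discriminant Δ = (-5)² + 4·(2) = 33.
Roots r₁,₂ = (-5 ± √33)/2, so r₁ = - \frac{5}{2} + \frac{\sqrt{33}}{2}, r₂ = - \frac{\sqrt{33}}{2} - \frac{5}{2}.
General solution: g(n) = A·r₁^n + B·r₂^n.
From the initial conditions, A + B = -2 and r₁A + r₂B = 3.
Since r₁ - r₂ = √33: A = (3 - (-2)r₂)/√33 = -1 - \frac{2 \sqrt{33}}{33}, and B = -2 - A = -1 + \frac{2 \sqrt{33}}{33}.
So g(n) = \left(-1 - \frac{2 \sqrt{33}}{33}\right)\left(- \frac{5}{2} + \frac{\sqrt{33}}{2}\right)^n + \left(-1 + \frac{2 \sqrt{33}}{33}\right)\left(- \frac{\sqrt{33}}{2} - \frac{5}{2}\right)^n.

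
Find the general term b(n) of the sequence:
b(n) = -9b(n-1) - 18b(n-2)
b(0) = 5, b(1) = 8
Characteristic equation: x² + 9x + 18 = 0, which factors as (x - (-3))(x - (-6)) = 0.
Roots r₁ = -3, r₂ = -6 (distinct).
General solution: b(n) = A·(-3)^n + B·(-6)^n.
From b(0) = 5: A + B = 5.
From b(1) = 8: -3A - 6B = 8.
Solving: A = \frac{38}{3}, B = - \frac{23}{3}.
So b(n) = \frac{38 \left(-3\right)^{n}}{3} - \frac{23 \left(-6\right)^{n}}{3}.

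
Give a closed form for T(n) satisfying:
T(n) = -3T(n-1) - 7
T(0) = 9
First-order linear non-homogeneous.
Homogeneous solution: T_h(n) = A·(-3)^n.
Try constant particular solution T_p = K: K = -3K - 7 ⇒ K = - \frac{7}{4}.
General: T(n) = A·(-3)^n - \frac{7}{4}.
Apply T(0) = 9: A - \frac{7}{4} = 9 ⇒ A = \frac{43}{4}.
So T(n) = \frac{43 \left(-3\right)^{n}}{4} - \frac{7}{4}.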